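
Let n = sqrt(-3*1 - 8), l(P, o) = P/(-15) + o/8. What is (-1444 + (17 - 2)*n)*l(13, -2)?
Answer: 24187/15 - 67*I*sqrt(11)/4 ≈ 1612.5 - 55.553*I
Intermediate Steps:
l(P, o) = -P/15 + o/8 (l(P, o) = P*(-1/15) + o*(1/8) = -P/15 + o/8)
n = I*sqrt(11) (n = sqrt(-3 - 8) = sqrt(-11) = I*sqrt(11) ≈ 3.3166*I)
(-1444 + (17 - 2)*n)*l(13, -2) = (-1444 + (17 - 2)*(I*sqrt(11)))*(-1/15*13 + (1/8)*(-2)) = (-1444 + 15*(I*sqrt(11)))*(-13/15 - 1/4) = (-1444 + 15*I*sqrt(11))*(-67/60) = 24187/15 - 67*I*sqrt(11)/4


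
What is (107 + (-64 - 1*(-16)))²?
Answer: 3481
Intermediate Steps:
(107 + (-64 - 1*(-16)))² = (107 + (-64 + 16))² = (107 - 48)² = 59² = 3481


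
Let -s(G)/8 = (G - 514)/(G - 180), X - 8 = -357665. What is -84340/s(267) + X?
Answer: -178516953/494 ≈ -3.6137e+5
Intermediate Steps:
X = -357657 (X = 8 - 357665 = -357657)
s(G) = -8*(-514 + G)/(-180 + G) (s(G) = -8*(G - 514)/(G - 180) = -8*(-514 + G)/(-180 + G))
-84340/s(267) + X = -84340*(-180 + 267)/(8*(514 - 1*267)) - 357657 = -84340*87/(8*(514 - 267)) - 357657 = -84340/(8*(1/87)*247) - 357657 = -84340/1976/87 - 357657 = -84340*87/1976 - 357657 = -1834395/494 - 357657 = -178516953/494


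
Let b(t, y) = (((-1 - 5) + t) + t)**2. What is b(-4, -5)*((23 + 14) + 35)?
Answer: 14112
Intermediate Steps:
b(t, y) = (-6 + 2*t)**2 (b(t, y) = ((-6 + t) + t)**2 = (-6 + 2*t)**2)
b(-4, -5)*((23 + 14) + 35) = (4*(-3 - 4)**2)*((23 + 14) + 35) = (4*(-7)**2)*(37 + 35) = (4*49)*72 = 196*72 = 14112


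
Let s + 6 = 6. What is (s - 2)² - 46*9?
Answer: -410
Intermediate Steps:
s = 0 (s = -6 + 6 = 0)
(s - 2)² - 46*9 = (0 - 2)² - 46*9 = (-2)² - 414 = 4 - 414 = -410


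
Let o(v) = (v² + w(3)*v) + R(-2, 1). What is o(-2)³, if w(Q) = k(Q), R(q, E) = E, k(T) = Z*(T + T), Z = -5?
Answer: 274625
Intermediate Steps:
k(T) = -10*T (k(T) = -5*(T + T) = -10*T)
w(Q) = -10*Q
o(v) = 1 + v² - 30*v (o(v) = (v² + (-10*3)*v) + 1 = (v² - 30*v) + 1 = 1 + v² - 30*v)
o(-2)³ = (1 + (-2)² - 30*(-2))³ = (1 + 4 + 60)³ = 65³ = 274625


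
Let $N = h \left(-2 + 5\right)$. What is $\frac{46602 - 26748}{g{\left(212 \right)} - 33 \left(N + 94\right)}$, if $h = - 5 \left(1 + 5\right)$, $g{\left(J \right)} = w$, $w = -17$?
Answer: $- \frac{19854}{149} \approx -133.25$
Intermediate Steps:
$g{\left(J \right)} = -17$
$h = -30$ ($h = \left(-5\right) 6 = -30$)
$N = -90$ ($N = - 30 \left(-2 + 5\right) = \left(-30\right) 3 = -90$)
$\frac{46602 - 26748}{g{\left(212 \right)} - 33 \left(N + 94\right)} = \frac{46602 - 26748}{-17 - 33 \left(-90 + 94\right)} = \frac{19854}{-17 - 132} = \frac{19854}{-149} = 19854 \left(- \frac{1}{149}\right) = - \frac{19854}{149}$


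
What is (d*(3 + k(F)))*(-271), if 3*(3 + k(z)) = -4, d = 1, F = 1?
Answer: 1084/3 ≈ 361.33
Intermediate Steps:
k(z) = -13/3 (k(z) = -3 + (⅓)*(-4) = -3 - 4/3 = -13/3)
(d*(3 + k(F)))*(-271) = (1*(3 - 13/3))*(-271) = (1*(-4/3))*(-271) = -4/3*(-271) = 1084/3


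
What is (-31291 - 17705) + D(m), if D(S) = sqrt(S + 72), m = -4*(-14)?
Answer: -48996 + 8*sqrt(2) ≈ -48985.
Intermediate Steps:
m = 56
D(S) = sqrt(72 + S)
(-31291 - 17705) + D(m) = (-31291 - 17705) + sqrt(72 + 56) = -48996 + sqrt(128) = -48996 + 8*sqrt(2)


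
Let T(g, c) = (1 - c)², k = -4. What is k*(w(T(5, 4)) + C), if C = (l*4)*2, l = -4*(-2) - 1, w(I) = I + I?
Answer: -296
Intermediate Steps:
w(I) = 2*I
l = 7 (l = 8 - 1 = 7)
C = 56 (C = (7*4)*2 = 28*2 = 56)
k*(w(T(5, 4)) + C) = -4*(2*(-1 + 4)² + 56) = -4*(2*3² + 56) = -4*(2*9 + 56) = -4*(18 + 56) = -4*74 = -296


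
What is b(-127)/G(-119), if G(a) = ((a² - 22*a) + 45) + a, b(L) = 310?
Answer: 62/3341 ≈ 0.018557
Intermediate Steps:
G(a) = 45 + a² - 21*a (G(a) = (45 + a² - 22*a) + a = 45 + a² - 21*a)
b(-127)/G(-119) = 310/(45 + (-119)² - 21*(-119)) = 310/(45 + 14161 + 2499) = 310/16705 = 310*(1/16705) = 62/3341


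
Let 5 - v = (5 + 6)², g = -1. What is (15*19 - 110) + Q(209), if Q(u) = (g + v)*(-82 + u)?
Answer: -14684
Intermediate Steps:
v = -116 (v = 5 - (5 + 6)² = 5 - 1*11² = 5 - 1*121 = 5 - 121 = -116)
Q(u) = 9594 - 117*u (Q(u) = (-1 - 116)*(-82 + u) = -117*(-82 + u) = 9594 - 117*u)
(15*19 - 110) + Q(209) = (15*19 - 110) + (9594 - 117*209) = (285 - 110) + (9594 - 24453) = 175 - 14859 = -14684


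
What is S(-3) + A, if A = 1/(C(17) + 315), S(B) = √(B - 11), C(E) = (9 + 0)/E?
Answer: 17/5364 + I*√14 ≈ 0.0031693 + 3.7417*I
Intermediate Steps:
C(E) = 9/E
S(B) = √(-11 + B)
A = 17/5364 (A = 1/(9/17 + 315) = 1/(5364/17) = 17/5364 ≈ 0.0031693)
S(-3) + A = √(-11 - 3) + 17/5364 = √(-14) + 17/5364 = I*√14 + 17/5364 = 17/5364 + I*√14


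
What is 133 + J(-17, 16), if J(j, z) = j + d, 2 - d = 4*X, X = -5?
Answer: 138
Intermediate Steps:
d = 22 (d = 2 - 4*(-5) = 2 - 1*(-20) = 2 + 20 = 22)
J(j, z) = 22 + j (J(j, z) = j + 22 = 22 + j)
133 + J(-17, 16) = 133 + (22 - 17) = 133 + 5 = 138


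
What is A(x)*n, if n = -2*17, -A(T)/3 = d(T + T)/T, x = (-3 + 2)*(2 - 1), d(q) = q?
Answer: 204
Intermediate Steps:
x = -1 (x = -1*1 = -1)
A(T) = -6 (A(T) = -3*(T + T)/T = -3*2*T/T = -3*2 = -6)
n = -34
A(x)*n = -6*(-34) = 204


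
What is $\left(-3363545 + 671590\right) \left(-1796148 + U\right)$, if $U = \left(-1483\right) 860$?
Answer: $8268415157240$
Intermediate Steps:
$U = -1275380$
$\left(-3363545 + 671590\right) \left(-1796148 + U\right) = \left(-3363545 + 671590\right) \left(-1796148 - 1275380\right) = \left(-2691955\right) \left(-3071528\right) = 8268415157240$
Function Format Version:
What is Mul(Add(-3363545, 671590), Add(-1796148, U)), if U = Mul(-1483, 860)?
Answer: 8268415157240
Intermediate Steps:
U = -1275380
Mul(Add(-3363545, 671590), Add(-1796148, U)) = Mul(Add(-3363545, 671590), Add(-1796148, -1275380)) = Mul(-2691955, -3071528) = 8268415157240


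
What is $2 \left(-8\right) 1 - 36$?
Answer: $-52$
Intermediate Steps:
$2 \left(-8\right) 1 - 36 = \left(-16\right) 1 - 36 = -16 - 36 = -52$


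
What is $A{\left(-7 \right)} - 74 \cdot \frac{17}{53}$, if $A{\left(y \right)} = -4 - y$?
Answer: $- \frac{1099}{53} \approx -20.736$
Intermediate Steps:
$A{\left(-7 \right)} - 74 \cdot \frac{17}{53} = \left(-4 - -7\right) - 74 \cdot \frac{17}{53} = \left(-4 + 7\right) - 74 \cdot 17 \cdot \frac{1}{53} = 3 - \frac{1258}{53} = - \frac{1099}{53}$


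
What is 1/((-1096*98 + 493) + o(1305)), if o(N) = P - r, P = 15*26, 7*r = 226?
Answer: -7/745901 ≈ -9.3846e-6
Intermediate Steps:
r = 226/7 (r = (1/7)*226 = 226/7 ≈ 32.286)
P = 390
o(N) = 2504/7 (o(N) = 390 - 1*226/7 = 390 - 226/7 = 2504/7)
1/((-1096*98 + 493) + o(1305)) = 1/((-1096*98 + 493) + 2504/7) = 1/((-107408 + 493) + 2504/7) = 1/(-106915 + 2504/7) = 1/(-745901/7) = -7/745901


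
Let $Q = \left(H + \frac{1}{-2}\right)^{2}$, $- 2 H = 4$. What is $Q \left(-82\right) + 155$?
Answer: $- \frac{715}{2} \approx -357.5$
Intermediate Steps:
$H = -2$ ($H = \left(- \frac{1}{2}\right) 4 = -2$)
$Q = \frac{25}{4}$ ($Q = \left(-2 + \frac{1}{-2}\right)^{2} = \left(-2 - \frac{1}{2}\right)^{2} = \left(- \frac{5}{2}\right)^{2} = \frac{25}{4} \approx 6.25$)
$Q \left(-82\right) + 155 = \frac{25}{4} \left(-82\right) + 155 = - \frac{1025}{2} + 155 = - \frac{715}{2}$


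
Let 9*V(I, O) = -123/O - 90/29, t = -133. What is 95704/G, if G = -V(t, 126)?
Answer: 1049107248/4969 ≈ 2.1113e+5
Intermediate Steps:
V(I, O) = -10/29 - 41/(3*O) (V(I, O) = (-123/O - 90/29)/9 = (-90/29 - 123/O)/9 = -10/29 - 41/(3*O))
G = 4969/10962 (G = -(-1189 - 30*126)/(87*126) = -(-1189 - 3780)/(87*126) = -(-4969)/(87*126) = -1*(-4969/10962) = 4969/10962 ≈ 0.45329)
95704/G = 95704/(4969/10962) = 95704*(10962/4969) = 1049107248/4969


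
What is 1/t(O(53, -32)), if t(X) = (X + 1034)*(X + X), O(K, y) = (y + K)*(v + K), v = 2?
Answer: 1/5056590 ≈ 1.9776e-7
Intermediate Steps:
O(K, y) = (2 + K)*(K + y) (O(K, y) = (y + K)*(2 + K) = (K + y)*(2 + K) = (2 + K)*(K + y))
t(X) = 2*X*(1034 + X) (t(X) = (1034 + X)*(2*X) = 2*X*(1034 + X))
1/t(O(53, -32)) = 1/(2*(53² + 2*53 + 2*(-32) + 53*(-32))*(1034 + (53² + 2*53 + 2*(-32) + 53*(-32)))) = 1/(2*(2809 + 106 - 64 - 1696)*(1034 + (2809 + 106 - 64 - 1696))) = 1/(2*1155*(1034 + 1155)) = 1/(2*1155*2189) = 1/5056590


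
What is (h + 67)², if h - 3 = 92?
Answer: 26244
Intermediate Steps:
h = 95 (h = 3 + 92 = 95)
(h + 67)² = (95 + 67)² = 162² = 26244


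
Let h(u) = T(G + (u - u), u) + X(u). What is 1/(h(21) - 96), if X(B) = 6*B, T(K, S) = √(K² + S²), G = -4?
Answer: 30/443 - √457/443 ≈ 0.019464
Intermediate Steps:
h(u) = √(16 + u²) + 6*u (h(u) = √((-4 + (u - u))² + u²) + 6*u = √((-4 + 0)² + u²) + 6*u = √((-4)² + u²) + 6*u = √(16 + u²) + 6*u)
1/(h(21) - 96) = 1/((√(16 + 21²) + 6*21) - 96) = 1/((√(16 + 441) + 126) - 96) = 1/((√457 + 126) - 96) = 1/((126 + √457) - 96) = 1/(30 + √457)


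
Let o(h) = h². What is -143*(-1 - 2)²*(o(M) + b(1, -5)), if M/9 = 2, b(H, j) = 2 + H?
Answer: -420849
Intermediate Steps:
M = 18 (M = 9*2 = 18)
-143*(-1 - 2)²*(o(M) + b(1, -5)) = -143*(-1 - 2)²*(18² + (2 + 1)) = -143*(-3)²*(324 + 3) = -1287*327 = -143*2943 = -420849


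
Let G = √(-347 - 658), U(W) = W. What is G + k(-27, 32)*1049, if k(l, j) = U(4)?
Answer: 4196 + I*√1005 ≈ 4196.0 + 31.702*I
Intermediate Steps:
k(l, j) = 4
G = I*√1005 (G = √(-1005) = I*√1005 ≈ 31.702*I)
G + k(-27, 32)*1049 = I*√1005 + 4*1049 = I*√1005 + 4196 = 4196 + I*√1005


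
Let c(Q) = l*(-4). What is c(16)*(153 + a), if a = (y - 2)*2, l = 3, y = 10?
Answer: -2028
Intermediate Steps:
a = 16 (a = (10 - 2)*2 = 8*2 = 16)
c(Q) = -12 (c(Q) = 3*(-4) = -12)
c(16)*(153 + a) = -12*(153 + 16) = -12*169 = -2028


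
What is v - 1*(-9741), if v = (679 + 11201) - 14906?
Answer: 6715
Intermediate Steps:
v = -3026 (v = 11880 - 14906 = -3026)
v - 1*(-9741) = -3026 - 1*(-9741) = -3026 + 9741 = 6715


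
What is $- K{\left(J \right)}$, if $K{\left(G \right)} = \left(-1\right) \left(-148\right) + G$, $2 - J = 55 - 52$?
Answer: $-147$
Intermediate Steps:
$J = -1$ ($J = 2 - \left(55 - 52\right) = 2 - 3 = -1$)
$K{\left(G \right)} = 148 + G$
$- K{\left(J \right)} = - (148 - 1) = \left(-1\right) 147 = -147$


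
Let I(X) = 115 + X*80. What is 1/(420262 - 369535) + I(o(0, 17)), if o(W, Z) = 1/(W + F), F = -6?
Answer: 1719082/16909 ≈ 101.67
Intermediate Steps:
o(W, Z) = 1/(-6 + W) (o(W, Z) = 1/(W - 6) = 1/(-6 + W))
I(X) = 115 + 80*X
1/(420262 - 369535) + I(o(0, 17)) = 1/(420262 - 369535) + (115 + 80/(-6 + 0)) = 1/50727 + (115 + 80/(-6)) = 1/50727 + (115 + 80*(-⅙)) = 1/50727 + (115 - 40/3) = 1/50727 + 305/3 = 1719082/16909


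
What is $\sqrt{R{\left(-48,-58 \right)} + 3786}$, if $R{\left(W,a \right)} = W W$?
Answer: $\sqrt{6090} \approx 78.038$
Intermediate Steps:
$R{\left(W,a \right)} = W^{2}$
$\sqrt{R{\left(-48,-58 \right)} + 3786} = \sqrt{\left(-48\right)^{2} + 3786} = \sqrt{2304 + 3786} = \sqrt{6090}$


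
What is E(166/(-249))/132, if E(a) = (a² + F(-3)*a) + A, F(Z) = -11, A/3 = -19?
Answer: -443/1188 ≈ -0.37290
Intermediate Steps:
A = -57 (A = 3*(-19) = -57)
E(a) = -57 + a² - 11*a (E(a) = (a² - 11*a) - 57 = -57 + a² - 11*a)
E(166/(-249))/132 = (-57 + (166/(-249))² - 1826/(-249))/132 = (-57 + (166*(-1/249))² - 1826*(-1)/249)*(1/132) = (-57 + (-⅔)² - 11*(-⅔))*(1/132) = (-57 + 4/9 + 22/3)*(1/132) = -443/9*1/132 = -443/1188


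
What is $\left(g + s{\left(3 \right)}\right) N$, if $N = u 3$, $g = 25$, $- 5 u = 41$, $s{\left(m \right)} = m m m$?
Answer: $- \frac{6396}{5} \approx -1279.2$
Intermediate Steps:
$s{\left(m \right)} = m^{3}$ ($s{\left(m \right)} = m^{2} m = m^{3}$)
$u = - \frac{41}{5}$ ($u = \left(- \frac{1}{5}\right) 41 = - \frac{41}{5} \approx -8.2$)
$N = - \frac{123}{5}$ ($N = \left(- \frac{41}{5}\right) 3 = - \frac{123}{5} \approx -24.6$)
$\left(g + s{\left(3 \right)}\right) N = \left(25 + 3^{3}\right) \left(- \frac{123}{5}\right) = \left(25 + 27\right) \left(- \frac{123}{5}\right) = 52 \left(- \frac{123}{5}\right) = - \frac{6396}{5}$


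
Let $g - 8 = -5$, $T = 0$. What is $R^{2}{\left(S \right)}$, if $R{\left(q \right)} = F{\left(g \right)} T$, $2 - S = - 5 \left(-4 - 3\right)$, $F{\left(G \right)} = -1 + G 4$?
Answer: $0$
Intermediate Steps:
$g = 3$ ($g = 8 - 5 = 3$)
$F{\left(G \right)} = -1 + 4 G$
$S = -33$ ($S = 2 - - 5 \left(-4 - 3\right) = 2 - \left(-5\right) \left(-7\right) = 2 - 35 = -33$)
$R{\left(q \right)} = 0$ ($R{\left(q \right)} = \left(-1 + 4 \cdot 3\right) 0 = \left(-1 + 12\right) 0 = 11 \cdot 0 = 0$)
$R^{2}{\left(S \right)} = 0^{2} = 0$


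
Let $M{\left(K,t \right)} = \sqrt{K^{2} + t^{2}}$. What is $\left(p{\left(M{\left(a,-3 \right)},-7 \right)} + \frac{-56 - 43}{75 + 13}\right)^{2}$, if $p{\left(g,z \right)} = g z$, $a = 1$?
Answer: $\frac{31441}{64} + \frac{63 \sqrt{10}}{4} \approx 541.07$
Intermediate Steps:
$\left(p{\left(M{\left(a,-3 \right)},-7 \right)} + \frac{-56 - 43}{75 + 13}\right)^{2} = \left(\sqrt{1^{2} + \left(-3\right)^{2}} \left(-7\right) + \frac{-56 - 43}{75 + 13}\right)^{2} = \left(\sqrt{1 + 9} \left(-7\right) - \frac{99}{88}\right)^{2} = \left(\sqrt{10} \left(-7\right) - \frac{9}{8}\right)^{2} = \left(- 7 \sqrt{10} - \frac{9}{8}\right)^{2} = \left(- \frac{9}{8} - 7 \sqrt{10}\right)^{2}$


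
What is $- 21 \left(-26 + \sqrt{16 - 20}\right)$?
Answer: $546 - 42 i \approx 546.0 - 42.0 i$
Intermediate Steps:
$- 21 \left(-26 + \sqrt{16 - 20}\right) = - 21 \left(-26 + \sqrt{-4}\right) = - 21 \left(-26 + 2 i\right) = 546 - 42 i$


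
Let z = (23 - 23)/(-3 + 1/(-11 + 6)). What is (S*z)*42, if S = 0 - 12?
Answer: 0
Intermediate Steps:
S = -12
z = 0 (z = 0/(-3 + 1/(-5)) = 0/(-3 - ⅕) = 0/(-16/5) = 0*(-5/16) = 0)
(S*z)*42 = -12*0*42 = 0*42 = 0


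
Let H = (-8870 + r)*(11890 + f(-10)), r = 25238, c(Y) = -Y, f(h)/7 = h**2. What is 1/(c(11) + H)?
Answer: 1/206073109 ≈ 4.8526e-9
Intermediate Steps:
f(h) = 7*h**2
H = 206073120 (H = (-8870 + 25238)*(11890 + 7*(-10)**2) = 16368*(11890 + 7*100) = 16368*(11890 + 700) = 16368*12590 = 206073120)
1/(c(11) + H) = 1/(-1*11 + 206073120) = 1/(-11 + 206073120) = 1/206073109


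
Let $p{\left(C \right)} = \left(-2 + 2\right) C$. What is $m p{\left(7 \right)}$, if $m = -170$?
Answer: $0$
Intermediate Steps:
$p{\left(C \right)} = 0$ ($p{\left(C \right)} = 0 C = 0$)
$m p{\left(7 \right)} = \left(-170\right) 0 = 0$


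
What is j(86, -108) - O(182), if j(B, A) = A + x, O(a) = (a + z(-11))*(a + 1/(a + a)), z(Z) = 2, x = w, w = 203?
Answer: -3038809/91 ≈ -33394.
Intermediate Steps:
x = 203
O(a) = (2 + a)*(a + 1/(2*a)) (O(a) = (a + 2)*(a + 1/(a + a)) = (2 + a)*(a + 1/(2*a)))
j(B, A) = 203 + A (j(B, A) = A + 203 = 203 + A)
j(86, -108) - O(182) = (203 - 108) - (½ + 1/182 + 182² + 2*182) = 95 - (½ + 1/182 + 33124 + 364) = 95 - 1*3047454/91 = 95 - 3047454/91 = -3038809/91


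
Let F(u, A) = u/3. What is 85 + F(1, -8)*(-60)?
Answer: 65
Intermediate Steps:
F(u, A) = u/3 (F(u, A) = u*(1/3) = u/3)
85 + F(1, -8)*(-60) = 85 + ((1/3)*1)*(-60) = 85 + (1/3)*(-60) = 85 - 20 = 65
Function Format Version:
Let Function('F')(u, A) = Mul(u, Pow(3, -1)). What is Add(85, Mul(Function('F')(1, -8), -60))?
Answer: 65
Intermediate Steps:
Function('F')(u, A) = Mul(Rational(1, 3), u) (Function('F')(u, A) = Mul(u, Rational(1, 3)) = Mul(Rational(1, 3), u))
Add(85, Mul(Function('F')(1, -8), -60)) = Add(85, Mul(Mul(Rational(1, 3), 1), -60)) = Add(85, Mul(Rational(1, 3), -60)) = Add(85, -20) = 65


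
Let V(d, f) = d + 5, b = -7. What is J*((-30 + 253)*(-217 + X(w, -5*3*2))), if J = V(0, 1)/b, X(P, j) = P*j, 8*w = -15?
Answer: 716945/28 ≈ 25605.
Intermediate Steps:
V(d, f) = 5 + d
w = -15/8 (w = (⅛)*(-15) = -15/8 ≈ -1.8750)
J = -5/7 (J = (5 + 0)/(-7) = 5*(-⅐) = -5/7 ≈ -0.71429)
J*((-30 + 253)*(-217 + X(w, -5*3*2))) = -5*(-30 + 253)*(-217 - 15*(-5*3)*2/8)/7 = -1115*(-217 - (-225)*2/8)/7 = -1115*(-217 - 15/8*(-30))/7 = -1115*(-217 + 225/4)/7 = -1115*(-643)/(7*4) = -5/7*(-143389/4) = 716945/28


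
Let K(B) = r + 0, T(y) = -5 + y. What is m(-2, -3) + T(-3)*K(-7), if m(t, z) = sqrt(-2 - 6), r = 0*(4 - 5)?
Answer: 2*I*sqrt(2) ≈ 2.8284*I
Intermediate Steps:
r = 0 (r = 0*(-1) = 0)
K(B) = 0 (K(B) = 0 + 0 = 0)
m(t, z) = 2*I*sqrt(2) (m(t, z) = sqrt(-8) = 2*I*sqrt(2))
m(-2, -3) + T(-3)*K(-7) = 2*I*sqrt(2) + (-5 - 3)*0 = 2*I*sqrt(2) - 8*0 = 2*I*sqrt(2) + 0 = 2*I*sqrt(2)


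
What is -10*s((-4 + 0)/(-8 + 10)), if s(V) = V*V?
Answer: -40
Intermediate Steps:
s(V) = V²
-10*s((-4 + 0)/(-8 + 10)) = -10*(-4 + 0)²/(-8 + 10)² = -10*(-4/2)² = -10*(-4*½)² = -10*(-2)² = -10*4 = -40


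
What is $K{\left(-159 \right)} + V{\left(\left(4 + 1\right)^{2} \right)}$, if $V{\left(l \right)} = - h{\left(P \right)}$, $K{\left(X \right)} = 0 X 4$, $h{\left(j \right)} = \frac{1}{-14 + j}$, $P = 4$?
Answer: $\frac{1}{10} \approx 0.1$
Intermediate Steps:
$K{\left(X \right)} = 0$ ($K{\left(X \right)} = 0 \cdot 4 = 0$)
$V{\left(l \right)} = \frac{1}{10}$ ($V{\left(l \right)} = - \frac{1}{-14 + 4} = - \frac{1}{-10} = \left(-1\right) \left(- \frac{1}{10}\right) = \frac{1}{10}$)
$K{\left(-159 \right)} + V{\left(\left(4 + 1\right)^{2} \right)} = 0 + \frac{1}{10} = \frac{1}{10}$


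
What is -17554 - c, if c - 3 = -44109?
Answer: 26552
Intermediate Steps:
c = -44106 (c = 3 - 44109 = -44106)
-17554 - c = -17554 - 1*(-44106) = -17554 + 44106 = 26552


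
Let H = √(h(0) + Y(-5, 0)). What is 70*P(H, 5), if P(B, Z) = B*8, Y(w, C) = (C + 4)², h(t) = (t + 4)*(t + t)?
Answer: 2240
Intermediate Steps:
h(t) = 2*t*(4 + t) (h(t) = (4 + t)*(2*t) = 2*t*(4 + t))
Y(w, C) = (4 + C)²
H = 4 (H = √(2*0*(4 + 0) + (4 + 0)²) = √(2*0*4 + 4²) = √(0 + 16) = √16 = 4)
P(B, Z) = 8*B
70*P(H, 5) = 70*(8*4) = 70*32 = 2240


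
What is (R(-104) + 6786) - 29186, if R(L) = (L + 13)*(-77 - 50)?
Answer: -10843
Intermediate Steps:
R(L) = -1651 - 127*L (R(L) = (13 + L)*(-127) = -1651 - 127*L)
(R(-104) + 6786) - 29186 = ((-1651 - 127*(-104)) + 6786) - 29186 = ((-1651 + 13208) + 6786) - 29186 = (11557 + 6786) - 29186 = 18343 - 29186 = -10843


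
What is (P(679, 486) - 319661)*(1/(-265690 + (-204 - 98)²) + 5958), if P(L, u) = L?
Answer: -165804863838217/87243 ≈ -1.9005e+9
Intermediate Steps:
(P(679, 486) - 319661)*(1/(-265690 + (-204 - 98)²) + 5958) = (679 - 319661)*(1/(-265690 + (-204 - 98)²) + 5958) = -318982*(1/(-265690 + (-302)²) + 5958) = -318982*(1/(-265690 + 91204) + 5958) = -318982*(1/(-174486) + 5958) = -318982*(-1/174486 + 5958) = -318982*1039587587/174486 = -165804863838217/87243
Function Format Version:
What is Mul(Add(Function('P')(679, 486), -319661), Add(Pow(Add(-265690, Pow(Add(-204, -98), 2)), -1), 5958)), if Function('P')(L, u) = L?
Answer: Rational(-165804863838217, 87243) ≈ -1.9005e+9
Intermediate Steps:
Mul(Add(Function('P')(679, 486), -319661), Add(Pow(Add(-265690, Pow(Add(-204, -98), 2)), -1), 5958)) = Mul(Add(679, -319661), Add(Pow(Add(-265690, Pow(Add(-204, -98), 2)), -1), 5958)) = Mul(-318982, Add(Pow(Add(-265690, Pow(-302, 2)), -1), 5958)) = Mul(-318982, Add(Pow(Add(-265690, 91204), -1), 5958)) = Mul(-318982, Add(Pow(-174486, -1), 5958)) = Mul(-318982, Add(Rational(-1, 174486), 5958)) = Mul(-318982, Rational(1039587587, 174486)) = Rational(-165804863838217, 87243)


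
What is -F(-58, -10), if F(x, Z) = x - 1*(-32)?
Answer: 26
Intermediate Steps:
F(x, Z) = 32 + x (F(x, Z) = x + 32 = 32 + x)
-F(-58, -10) = -(32 - 58) = -1*(-26) = 26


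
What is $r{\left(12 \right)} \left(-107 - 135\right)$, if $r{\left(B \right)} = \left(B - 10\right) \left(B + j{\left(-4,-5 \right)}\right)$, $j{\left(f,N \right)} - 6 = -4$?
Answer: $-6776$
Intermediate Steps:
$j{\left(f,N \right)} = 2$ ($j{\left(f,N \right)} = 6 - 4 = 2$)
$r{\left(B \right)} = \left(-10 + B\right) \left(2 + B\right)$ ($r{\left(B \right)} = \left(B - 10\right) \left(B + 2\right) = \left(B - 10\right) \left(2 + B\right) = \left(-10 + B\right) \left(2 + B\right)$)
$r{\left(12 \right)} \left(-107 - 135\right) = \left(-20 + 12^{2} - 96\right) \left(-107 - 135\right) = \left(-20 + 144 - 96\right) \left(-107 - 135\right) = 28 \left(-242\right) = -6776$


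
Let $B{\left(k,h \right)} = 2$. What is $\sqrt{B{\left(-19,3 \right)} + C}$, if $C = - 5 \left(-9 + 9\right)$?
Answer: $\sqrt{2} \approx 1.4142$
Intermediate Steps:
$C = 0$ ($C = \left(-5\right) 0 = 0$)
$\sqrt{B{\left(-19,3 \right)} + C} = \sqrt{2 + 0} = \sqrt{2}$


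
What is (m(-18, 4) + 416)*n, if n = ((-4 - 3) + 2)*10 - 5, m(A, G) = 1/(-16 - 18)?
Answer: -777865/34 ≈ -22878.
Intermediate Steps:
m(A, G) = -1/34 (m(A, G) = 1/(-34) = -1/34)
n = -55 (n = (-7 + 2)*10 - 5 = -5*10 - 5 = -50 - 5 = -55)
(m(-18, 4) + 416)*n = (-1/34 + 416)*(-55) = (14143/34)*(-55) = -777865/34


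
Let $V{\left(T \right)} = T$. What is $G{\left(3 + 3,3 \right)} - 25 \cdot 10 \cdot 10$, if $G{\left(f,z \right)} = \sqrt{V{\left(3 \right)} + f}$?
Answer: $-2497$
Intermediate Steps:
$G{\left(f,z \right)} = \sqrt{3 + f}$
$G{\left(3 + 3,3 \right)} - 25 \cdot 10 \cdot 10 = \sqrt{3 + \left(3 + 3\right)} - 25 \cdot 10 \cdot 10 = \sqrt{3 + 6} - 2500 = \sqrt{9} - 2500 = 3 - 2500 = -2497$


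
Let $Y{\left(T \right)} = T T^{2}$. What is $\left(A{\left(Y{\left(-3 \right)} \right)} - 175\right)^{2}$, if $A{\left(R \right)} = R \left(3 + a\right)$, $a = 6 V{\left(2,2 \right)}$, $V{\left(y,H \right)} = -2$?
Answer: $4624$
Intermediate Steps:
$a = -12$ ($a = 6 \left(-2\right) = -12$)
$Y{\left(T \right)} = T^{3}$
$A{\left(R \right)} = - 9 R$ ($A{\left(R \right)} = R \left(3 - 12\right) = R \left(-9\right) = - 9 R$)
$\left(A{\left(Y{\left(-3 \right)} \right)} - 175\right)^{2} = \left(- 9 \left(-3\right)^{3} - 175\right)^{2} = \left(\left(-9\right) \left(-27\right) - 175\right)^{2} = \left(243 - 175\right)^{2} = 68^{2} = 4624$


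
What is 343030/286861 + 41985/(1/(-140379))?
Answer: -1690704894150185/286861 ≈ -5.8938e+9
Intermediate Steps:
343030/286861 + 41985/(1/(-140379)) = 343030*(1/286861) + 41985/(-1/140379) = 343030/286861 + 41985*(-140379) = 343030/286861 - 5893812315 = -1690704894150185/286861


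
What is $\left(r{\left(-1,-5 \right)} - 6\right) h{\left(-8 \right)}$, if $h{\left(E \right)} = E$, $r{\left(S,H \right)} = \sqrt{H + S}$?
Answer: $48 - 8 i \sqrt{6} \approx 48.0 - 19.596 i$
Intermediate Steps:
$\left(r{\left(-1,-5 \right)} - 6\right) h{\left(-8 \right)} = \left(\sqrt{-5 - 1} - 6\right) \left(-8\right) = \left(\sqrt{-6} - 6\right) \left(-8\right) = \left(i \sqrt{6} - 6\right) \left(-8\right) = \left(-6 + i \sqrt{6}\right) \left(-8\right) = 48 - 8 i \sqrt{6}$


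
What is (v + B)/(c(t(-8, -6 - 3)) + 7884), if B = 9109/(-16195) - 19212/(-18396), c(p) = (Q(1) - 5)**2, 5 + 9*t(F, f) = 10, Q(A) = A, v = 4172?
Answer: 51794968459/98066393250 ≈ 0.52816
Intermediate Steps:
t(F, f) = 5/9 (t(F, f) = -5/9 + (1/9)*10 = -5/9 + 10/9 = 5/9)
c(p) = 16 (c(p) = (1 - 5)**2 = (-4)**2 = 16)
B = 11964098/24826935 (B = 9109*(-1/16195) - 19212*(-1/18396) = -9109/16195 + 1601/1533 = 11964098/24826935 ≈ 0.48190)
(v + B)/(c(t(-8, -6 - 3)) + 7884) = (4172 + 11964098/24826935)/(16 + 7884) = (103589936918/24826935)/7900 = (103589936918/24826935)*(1/7900) = 51794968459/98066393250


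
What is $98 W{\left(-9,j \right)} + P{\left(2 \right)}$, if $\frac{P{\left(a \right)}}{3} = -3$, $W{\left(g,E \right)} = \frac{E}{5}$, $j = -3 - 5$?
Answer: $- \frac{829}{5} \approx -165.8$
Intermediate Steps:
$j = -8$ ($j = -3 - 5 = -8$)
$W{\left(g,E \right)} = \frac{E}{5}$ ($W{\left(g,E \right)} = E \frac{1}{5} = \frac{E}{5}$)
$P{\left(a \right)} = -9$ ($P{\left(a \right)} = 3 \left(-3\right) = -9$)
$98 W{\left(-9,j \right)} + P{\left(2 \right)} = 98 \cdot \frac{1}{5} \left(-8\right) - 9 = 98 \left(- \frac{8}{5}\right) - 9 = - \frac{784}{5} - 9 = - \frac{829}{5}$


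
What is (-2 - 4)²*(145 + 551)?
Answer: 25056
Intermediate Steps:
(-2 - 4)²*(145 + 551) = (-6)²*696 = 36*696 = 25056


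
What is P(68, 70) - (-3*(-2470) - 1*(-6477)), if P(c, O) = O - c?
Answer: -13885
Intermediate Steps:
P(68, 70) - (-3*(-2470) - 1*(-6477)) = (70 - 1*68) - (-3*(-2470) - 1*(-6477)) = (70 - 68) - (7410 + 6477) = 2 - 1*13887 = 2 - 13887 = -13885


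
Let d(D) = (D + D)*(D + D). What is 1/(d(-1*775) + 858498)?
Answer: 1/3260998 ≈ 3.0665e-7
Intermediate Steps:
d(D) = 4*D**2 (d(D) = (2*D)*(2*D) = 4*D**2)
1/(d(-1*775) + 858498) = 1/(4*(-1*775)**2 + 858498) = 1/(4*(-775)**2 + 858498) = 1/(4*600625 + 858498) = 1/(2402500 + 858498) = 1/3260998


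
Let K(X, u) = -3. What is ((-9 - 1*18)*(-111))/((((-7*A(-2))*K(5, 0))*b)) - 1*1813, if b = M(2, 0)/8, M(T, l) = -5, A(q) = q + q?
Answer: -61457/35 ≈ -1755.9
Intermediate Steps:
A(q) = 2*q
b = -5/8 ≈ -0.62500
((-9 - 1*18)*(-111))/((((-7*A(-2))*K(5, 0))*b)) - 1*1813 = ((-9 - 1*18)*(-111))/(((-14*(-2)*(-3))*(-5/8))) - 1*1813 = ((-9 - 18)*(-111))/(((-7*(-4)*(-3))*(-5/8))) - 1813 = (-27*(-111))/(((28*(-3))*(-5/8))) - 1813 = 2997/((-84*(-5/8))) - 1813 = 2997/(105/2) - 1813 = 2997*(2/105) - 1813 = 1998/35 - 1813 = -61457/35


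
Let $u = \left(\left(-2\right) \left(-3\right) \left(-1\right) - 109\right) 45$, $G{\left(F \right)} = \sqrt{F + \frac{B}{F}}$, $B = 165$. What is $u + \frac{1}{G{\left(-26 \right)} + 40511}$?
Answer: $\frac{- 150075 \sqrt{26} + 5450755024 i}{- 1053286 i + 29 \sqrt{26}} \approx -5175.0 - 3.7253 \cdot 10^{-9} i$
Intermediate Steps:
$G{\left(F \right)} = \sqrt{F + \frac{165}{F}}$
$u = -5175$ ($u = \left(6 \left(-1\right) - 109\right) 45 = \left(-6 - 109\right) 45 = \left(-115\right) 45 = -5175$)
$u + \frac{1}{G{\left(-26 \right)} + 40511} = -5175 + \frac{1}{\sqrt{-26 + \frac{165}{-26}} + 40511} = -5175 + \frac{1}{\sqrt{-26 + 165 \left(- \frac{1}{26}\right)} + 40511} = -5175 + \frac{1}{\sqrt{-26 - \frac{165}{26}} + 40511} = -5175 + \frac{1}{\sqrt{- \frac{841}{26}} + 40511} = -5175 + \frac{1}{\frac{29 i \sqrt{26}}{26} + 40511} = -5175 + \frac{1}{40511 + \frac{29 i \sqrt{26}}{26}}$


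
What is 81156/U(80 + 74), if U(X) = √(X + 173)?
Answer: 27052*√327/109 ≈ 4487.9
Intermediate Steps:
U(X) = √(173 + X)
81156/U(80 + 74) = 81156/(√(173 + (80 + 74))) = 81156/(√(173 + 154)) = 81156/(√327) = 81156*(√327/327) = 27052*√327/109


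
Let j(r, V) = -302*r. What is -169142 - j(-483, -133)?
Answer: -315008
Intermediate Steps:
-169142 - j(-483, -133) = -169142 - (-302)*(-483) = -169142 - 1*145866 = -169142 - 145866 = -315008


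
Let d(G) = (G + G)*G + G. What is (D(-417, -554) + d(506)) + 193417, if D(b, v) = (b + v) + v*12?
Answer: 698376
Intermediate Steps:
D(b, v) = b + 13*v (D(b, v) = (b + v) + 12*v = b + 13*v)
d(G) = G + 2*G**2 (d(G) = (2*G)*G + G = 2*G**2 + G = G + 2*G**2)
(D(-417, -554) + d(506)) + 193417 = ((-417 + 13*(-554)) + 506*(1 + 2*506)) + 193417 = ((-417 - 7202) + 506*(1 + 1012)) + 193417 = (-7619 + 506*1013) + 193417 = (-7619 + 512578) + 193417 = 504959 + 193417 = 698376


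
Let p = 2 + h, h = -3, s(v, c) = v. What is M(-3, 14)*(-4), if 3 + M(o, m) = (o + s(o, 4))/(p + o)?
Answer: 6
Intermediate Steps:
p = -1 (p = 2 - 3 = -1)
M(o, m) = -3 + 2*o/(-1 + o) (M(o, m) = -3 + (o + o)/(-1 + o) = -3 + (2*o)/(-1 + o) = -3 + 2*o/(-1 + o))
M(-3, 14)*(-4) = ((3 - 1*(-3))/(-1 - 3))*(-4) = ((3 + 3)/(-4))*(-4) = -¼*6*(-4) = -3/2*(-4) = 6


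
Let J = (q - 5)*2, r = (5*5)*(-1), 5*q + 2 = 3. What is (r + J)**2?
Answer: 29929/25 ≈ 1197.2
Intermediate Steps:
q = 1/5 (q = -2/5 + (1/5)*3 = -2/5 + 3/5 = 1/5 ≈ 0.20000)
r = -25 (r = 25*(-1) = -25)
J = -48/5 (J = (1/5 - 5)*2 = -24/5*2 = -48/5 ≈ -9.6000)
(r + J)**2 = (-25 - 48/5)**2 = (-173/5)**2 = 29929/25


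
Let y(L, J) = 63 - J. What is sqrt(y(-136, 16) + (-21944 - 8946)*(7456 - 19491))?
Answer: sqrt(371761197) ≈ 19281.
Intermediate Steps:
sqrt(y(-136, 16) + (-21944 - 8946)*(7456 - 19491)) = sqrt((63 - 1*16) + (-21944 - 8946)*(7456 - 19491)) = sqrt((63 - 16) - 30890*(-12035)) = sqrt(47 + 371761150) = sqrt(371761197)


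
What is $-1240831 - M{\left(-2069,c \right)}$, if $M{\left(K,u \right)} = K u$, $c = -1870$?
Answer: $-5109861$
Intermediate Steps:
$-1240831 - M{\left(-2069,c \right)} = -1240831 - \left(-2069\right) \left(-1870\right) = -1240831 - 3869030 = -5109861$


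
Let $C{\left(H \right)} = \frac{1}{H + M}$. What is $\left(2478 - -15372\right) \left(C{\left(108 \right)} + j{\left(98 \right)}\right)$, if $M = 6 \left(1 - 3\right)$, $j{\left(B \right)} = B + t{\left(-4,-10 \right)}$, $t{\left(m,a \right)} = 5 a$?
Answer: $\frac{13711775}{16} \approx 8.5699 \cdot 10^{5}$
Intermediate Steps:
$j{\left(B \right)} = -50 + B$ ($j{\left(B \right)} = B + 5 \left(-10\right) = B - 50 = -50 + B$)
$M = -12$ ($M = 6 \left(-2\right) = -12$)
$C{\left(H \right)} = \frac{1}{-12 + H}$ ($C{\left(H \right)} = \frac{1}{H - 12} = \frac{1}{-12 + H}$)
$\left(2478 - -15372\right) \left(C{\left(108 \right)} + j{\left(98 \right)}\right) = \left(2478 - -15372\right) \left(\frac{1}{-12 + 108} + \left(-50 + 98\right)\right) = \left(2478 + 15372\right) \left(\frac{1}{96} + 48\right) = 17850 \left(\frac{1}{96} + 48\right) = 17850 \cdot \frac{4609}{96} = \frac{13711775}{16}$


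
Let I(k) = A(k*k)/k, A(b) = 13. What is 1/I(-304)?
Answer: -304/13 ≈ -23.385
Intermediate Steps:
I(k) = 13/k
1/I(-304) = 1/(13/(-304)) = 1/(13*(-1/304)) = 1/(-13/304) = -304/13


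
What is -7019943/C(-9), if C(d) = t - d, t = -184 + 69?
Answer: 7019943/106 ≈ 66226.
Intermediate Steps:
t = -115
C(d) = -115 - d
-7019943/C(-9) = -7019943/(-115 - 1*(-9)) = -7019943/(-115 + 9) = -7019943/(-106) = -7019943*(-1/106) = 7019943/106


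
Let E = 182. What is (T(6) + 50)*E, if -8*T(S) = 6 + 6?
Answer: 8827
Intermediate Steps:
T(S) = -3/2 (T(S) = -(6 + 6)/8 = -⅛*12 = -3/2)
(T(6) + 50)*E = (-3/2 + 50)*182 = (97/2)*182 = 8827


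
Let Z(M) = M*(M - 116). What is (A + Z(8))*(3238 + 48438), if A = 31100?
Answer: 1562475536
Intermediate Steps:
Z(M) = M*(-116 + M)
(A + Z(8))*(3238 + 48438) = (31100 + 8*(-116 + 8))*(3238 + 48438) = (31100 + 8*(-108))*51676 = (31100 - 864)*51676 = 30236*51676 = 1562475536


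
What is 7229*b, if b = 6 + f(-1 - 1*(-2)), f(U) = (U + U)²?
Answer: 72290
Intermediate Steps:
f(U) = 4*U² (f(U) = (2*U)² = 4*U²)
b = 10 (b = 6 + 4*(-1 - 1*(-2))² = 6 + 4*(-1 + 2)² = 6 + 4*1² = 6 + 4*1 = 6 + 4 = 10)
7229*b = 7229*10 = 72290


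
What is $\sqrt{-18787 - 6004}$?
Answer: $i \sqrt{24791} \approx 157.45 i$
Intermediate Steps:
$\sqrt{-18787 - 6004} = \sqrt{-24791} = i \sqrt{24791}$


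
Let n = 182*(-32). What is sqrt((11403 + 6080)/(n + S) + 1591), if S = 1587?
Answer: 224*sqrt(567758)/4237 ≈ 39.836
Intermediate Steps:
n = -5824
sqrt((11403 + 6080)/(n + S) + 1591) = sqrt((11403 + 6080)/(-5824 + 1587) + 1591) = sqrt(17483/(-4237) + 1591) = sqrt(17483*(-1/4237) + 1591) = sqrt(-17483/4237 + 1591) = sqrt(6723584/4237) = 224*sqrt(567758)/4237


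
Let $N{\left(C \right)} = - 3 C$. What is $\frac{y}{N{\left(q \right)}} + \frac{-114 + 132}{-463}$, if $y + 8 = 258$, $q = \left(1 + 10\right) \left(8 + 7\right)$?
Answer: $- \frac{24932}{45837} \approx -0.54393$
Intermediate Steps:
$q = 165$ ($q = 11 \cdot 15 = 165$)
$y = 250$ ($y = -8 + 258 = 250$)
$\frac{y}{N{\left(q \right)}} + \frac{-114 + 132}{-463} = \frac{250}{\left(-3\right) 165} + \frac{-114 + 132}{-463} = \frac{250}{-495} + 18 \left(- \frac{1}{463}\right) = 250 \left(- \frac{1}{495}\right) - \frac{18}{463} = - \frac{50}{99} - \frac{18}{463} = - \frac{24932}{45837}$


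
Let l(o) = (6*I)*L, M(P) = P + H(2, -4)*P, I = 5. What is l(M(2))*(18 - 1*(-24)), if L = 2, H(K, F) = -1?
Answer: 2520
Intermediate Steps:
M(P) = 0 (M(P) = P - P = 0)
l(o) = 60 (l(o) = (6*5)*2 = 30*2 = 60)
l(M(2))*(18 - 1*(-24)) = 60*(18 - 1*(-24)) = 60*(18 + 24) = 60*42 = 2520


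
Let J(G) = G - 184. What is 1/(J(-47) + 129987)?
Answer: 1/129756 ≈ 7.7068e-6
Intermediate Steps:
J(G) = -184 + G
1/(J(-47) + 129987) = 1/((-184 - 47) + 129987) = 1/(-231 + 129987) = 1/129756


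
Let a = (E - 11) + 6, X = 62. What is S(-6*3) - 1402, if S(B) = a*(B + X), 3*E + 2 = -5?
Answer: -5174/3 ≈ -1724.7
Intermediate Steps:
E = -7/3 (E = -⅔ + (⅓)*(-5) = -⅔ - 5/3 = -7/3 ≈ -2.3333)
a = -22/3 (a = (-7/3 - 11) + 6 = -40/3 + 6 = -22/3 ≈ -7.3333)
S(B) = -1364/3 - 22*B/3 (S(B) = -22*(B + 62)/3 = -22*(62 + B)/3 = -1364/3 - 22*B/3)
S(-6*3) - 1402 = (-1364/3 - (-44)*3) - 1402 = (-1364/3 - 22/3*(-18)) - 1402 = (-1364/3 + 132) - 1402 = -968/3 - 1402 = -5174/3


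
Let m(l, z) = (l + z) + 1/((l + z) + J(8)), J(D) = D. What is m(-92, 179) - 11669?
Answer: -1100289/95 ≈ -11582.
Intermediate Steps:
m(l, z) = l + z + 1/(8 + l + z) (m(l, z) = (l + z) + 1/((l + z) + 8) = (l + z) + 1/(8 + l + z) = l + z + 1/(8 + l + z))
m(-92, 179) - 11669 = (1 + (-92)² + 179² + 8*(-92) + 8*179 + 2*(-92)*179)/(8 - 92 + 179) - 11669 = (1 + 8464 + 32041 - 736 + 1432 - 32936)/95 - 11669 = (1/95)*8266 - 11669 = 8266/95 - 11669 = -1100289/95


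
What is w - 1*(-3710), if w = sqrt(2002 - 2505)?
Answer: 3710 + I*sqrt(503) ≈ 3710.0 + 22.428*I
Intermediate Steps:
w = I*sqrt(503) (w = sqrt(-503) = I*sqrt(503) ≈ 22.428*I)
w - 1*(-3710) = I*sqrt(503) - 1*(-3710) = I*sqrt(503) + 3710 = 3710 + I*sqrt(503)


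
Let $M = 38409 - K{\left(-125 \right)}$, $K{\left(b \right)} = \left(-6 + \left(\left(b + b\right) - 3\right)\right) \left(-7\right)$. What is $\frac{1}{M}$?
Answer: $\frac{1}{36596} \approx 2.7325 \cdot 10^{-5}$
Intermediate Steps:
$K{\left(b \right)} = 63 - 14 b$ ($K{\left(b \right)} = \left(-6 + \left(2 b - 3\right)\right) \left(-7\right) = \left(-6 + \left(-3 + 2 b\right)\right) \left(-7\right) = \left(-9 + 2 b\right) \left(-7\right) = 63 - 14 b$)
$M = 36596$ ($M = 38409 - \left(63 - -1750\right) = 38409 - \left(63 + 1750\right) = 38409 - 1813 = 36596$)
$\frac{1}{M} = \frac{1}{36596}$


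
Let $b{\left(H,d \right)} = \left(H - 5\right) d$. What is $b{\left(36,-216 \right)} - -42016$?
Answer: $35320$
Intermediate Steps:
$b{\left(H,d \right)} = d \left(-5 + H\right)$ ($b{\left(H,d \right)} = \left(H - 5\right) d = \left(-5 + H\right) d = d \left(-5 + H\right)$)
$b{\left(36,-216 \right)} - -42016 = - 216 \left(-5 + 36\right) - -42016 = \left(-216\right) 31 + 42016 = -6696 + 42016 = 35320$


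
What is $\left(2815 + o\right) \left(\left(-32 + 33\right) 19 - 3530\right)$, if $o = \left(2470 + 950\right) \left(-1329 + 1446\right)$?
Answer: $-1414775005$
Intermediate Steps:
$o = 400140$ ($o = 3420 \cdot 117 = 400140$)
$\left(2815 + o\right) \left(\left(-32 + 33\right) 19 - 3530\right) = \left(2815 + 400140\right) \left(\left(-32 + 33\right) 19 - 3530\right) = 402955 \left(1 \cdot 19 - 3530\right) = 402955 \left(19 - 3530\right) = 402955 \left(-3511\right) = -1414775005$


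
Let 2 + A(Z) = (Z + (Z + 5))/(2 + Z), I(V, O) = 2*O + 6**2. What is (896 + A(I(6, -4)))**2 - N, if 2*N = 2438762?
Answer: -374854739/900 ≈ -4.1651e+5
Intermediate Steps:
I(V, O) = 36 + 2*O (I(V, O) = 2*O + 36 = 36 + 2*O)
N = 1219381 (N = (1/2)*2438762 = 1219381)
A(Z) = -2 + (5 + 2*Z)/(2 + Z) (A(Z) = -2 + (Z + (Z + 5))/(2 + Z) = -2 + (Z + (5 + Z))/(2 + Z) = -2 + (5 + 2*Z)/(2 + Z))
(896 + A(I(6, -4)))**2 - N = (896 + 1/(2 + (36 + 2*(-4))))**2 - 1*1219381 = (896 + 1/(2 + (36 - 8)))**2 - 1219381 = (896 + 1/(2 + 28))**2 - 1219381 = (896 + 1/30)**2 - 1219381 = (26881/30)**2 - 1219381 = 722588161/900 - 1219381 = -374854739/900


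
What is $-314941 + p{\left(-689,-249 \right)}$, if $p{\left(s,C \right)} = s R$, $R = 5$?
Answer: $-318386$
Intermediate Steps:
$p{\left(s,C \right)} = 5 s$ ($p{\left(s,C \right)} = s 5 = 5 s$)
$-314941 + p{\left(-689,-249 \right)} = -314941 + 5 \left(-689\right) = -314941 - 3445 = -318386$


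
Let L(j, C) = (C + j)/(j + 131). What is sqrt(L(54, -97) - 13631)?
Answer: I*sqrt(466528930)/185 ≈ 116.75*I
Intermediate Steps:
L(j, C) = (C + j)/(131 + j)
sqrt(L(54, -97) - 13631) = sqrt((-97 + 54)/(131 + 54) - 13631) = sqrt(-43/185 - 13631) = sqrt(-2521778/185) = I*sqrt(466528930)/185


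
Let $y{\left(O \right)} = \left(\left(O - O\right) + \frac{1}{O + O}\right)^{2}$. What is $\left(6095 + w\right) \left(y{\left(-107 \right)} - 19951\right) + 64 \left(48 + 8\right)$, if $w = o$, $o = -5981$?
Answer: $- \frac{51997465283}{22898} \approx -2.2708 \cdot 10^{6}$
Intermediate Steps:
$w = -5981$
$y{\left(O \right)} = \frac{1}{4 O^{2}}$ ($y{\left(O \right)} = \left(0 + \frac{1}{2 O}\right)^{2} = \left(\frac{1}{2 O}\right)^{2} = \frac{1}{4 O^{2}}$)
$\left(6095 + w\right) \left(y{\left(-107 \right)} - 19951\right) + 64 \left(48 + 8\right) = \left(6095 - 5981\right) \left(\frac{1}{4 \cdot 11449} - 19951\right) + 64 \left(48 + 8\right) = 114 \left(\frac{1}{4} \cdot \frac{1}{11449} - 19951\right) + 64 \cdot 56 = 114 \left(\frac{1}{45796} - 19951\right) + 3584 = 114 \left(- \frac{913675995}{45796}\right) + 3584 = - \frac{52079531715}{22898} + 3584 = - \frac{51997465283}{22898}$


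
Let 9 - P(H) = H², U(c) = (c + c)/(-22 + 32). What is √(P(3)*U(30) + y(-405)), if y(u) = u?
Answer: 9*I*√5 ≈ 20.125*I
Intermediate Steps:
U(c) = c/5 (U(c) = (2*c)/10 = (2*c)*(⅒) = c/5)
P(H) = 9 - H²
√(P(3)*U(30) + y(-405)) = √((9 - 1*3²)*((⅕)*30) - 405) = √((9 - 1*9)*6 - 405) = √((9 - 9)*6 - 405) = √(0*6 - 405) = √(0 - 405) = √(-405) = 9*I*√5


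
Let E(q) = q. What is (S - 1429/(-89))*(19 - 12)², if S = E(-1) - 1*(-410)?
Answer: 1853670/89 ≈ 20828.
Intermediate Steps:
S = 409 (S = -1 - 1*(-410) = -1 + 410 = 409)
(S - 1429/(-89))*(19 - 12)² = (409 - 1429/(-89))*(19 - 12)² = (409 - 1429*(-1/89))*7² = (409 + 1429/89)*49 = (37830/89)*49 = 1853670/89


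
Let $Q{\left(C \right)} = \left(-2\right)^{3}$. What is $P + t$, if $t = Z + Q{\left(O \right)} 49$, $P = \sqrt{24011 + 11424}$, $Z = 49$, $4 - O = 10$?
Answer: $-343 + \sqrt{35435} \approx -154.76$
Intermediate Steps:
$O = -6$ ($O = 4 - 10 = -6$)
$Q{\left(C \right)} = -8$
$P = \sqrt{35435} \approx 188.24$
$t = -343$ ($t = 49 - 392 = -343$)
$P + t = \sqrt{35435} - 343 = -343 + \sqrt{35435}$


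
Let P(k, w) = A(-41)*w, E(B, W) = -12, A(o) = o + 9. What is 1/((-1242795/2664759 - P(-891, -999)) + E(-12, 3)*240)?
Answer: -888253/30954254809 ≈ -2.8696e-5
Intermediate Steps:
A(o) = 9 + o
P(k, w) = -32*w (P(k, w) = (9 - 41)*w = -32*w)
1/((-1242795/2664759 - P(-891, -999)) + E(-12, 3)*240) = 1/((-1242795/2664759 - (-32)*(-999)) - 12*240) = 1/((-1242795*1/2664759 - 1*31968) - 2880) = 1/((-414265/888253 - 31968) - 2880) = 1/(-28396086169/888253 - 2880) = 1/(-30954254809/888253) = -888253/30954254809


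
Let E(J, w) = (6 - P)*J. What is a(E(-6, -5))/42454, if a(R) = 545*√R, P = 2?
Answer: 545*I*√6/21227 ≈ 0.06289*I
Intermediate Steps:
E(J, w) = 4*J (E(J, w) = (6 - 1*2)*J = (6 - 2)*J = 4*J)
a(E(-6, -5))/42454 = (545*√(4*(-6)))/42454 = (545*√(-24))*(1/42454) = (545*(2*I*√6))*(1/42454) = (1090*I*√6)*(1/42454) = 545*I*√6/21227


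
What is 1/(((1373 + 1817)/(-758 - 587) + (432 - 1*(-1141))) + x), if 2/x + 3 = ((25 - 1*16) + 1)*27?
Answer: 71823/112807771 ≈ 0.00063668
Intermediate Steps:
x = 2/267 (x = 2/(-3 + ((25 - 1*16) + 1)*27) = 2/(-3 + ((25 - 16) + 1)*27) = 2/(-3 + (9 + 1)*27) = 2/(-3 + 10*27) = 2/(-3 + 270) = 2/267 ≈ 0.0074906)
1/(((1373 + 1817)/(-758 - 587) + (432 - 1*(-1141))) + x) = 1/(((1373 + 1817)/(-758 - 587) + (432 - 1*(-1141))) + 2/267) = 1/((3190/(-1345) + (432 + 1141)) + 2/267) = 1/((3190*(-1/1345) + 1573) + 2/267) = 1/((-638/269 + 1573) + 2/267) = 1/(422499/269 + 2/267) = 1/(112807771/71823) = 71823/112807771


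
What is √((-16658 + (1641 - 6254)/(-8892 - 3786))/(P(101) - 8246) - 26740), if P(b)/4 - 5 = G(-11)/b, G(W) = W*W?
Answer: I*√740771062707294130884501/5263537938 ≈ 163.52*I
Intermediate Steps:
G(W) = W²
P(b) = 20 + 484/b (P(b) = 20 + 4*((-11)²/b) = 20 + 4*(121/b) = 20 + 484/b)
√((-16658 + (1641 - 6254)/(-8892 - 3786))/(P(101) - 8246) - 26740) = √((-16658 + (1641 - 6254)/(-8892 - 3786))/((20 + 484/101) - 8246) - 26740) = √((-16658 - 4613/(-12678))/((20 + 484*(1/101)) - 8246) - 26740) = √((-16658 - 4613*(-1/12678))/((20 + 484/101) - 8246) - 26740) = √((-16658 + 4613/12678)/(2504/101 - 8246) - 26740) = √(-211185511/(12678*(-830342/101)) - 26740) = √(-211185511/12678*(-101/830342) - 26740) = √(21329736611/10527075876 - 26740) = √(-281472679187629/10527075876) = I*√740771062707294130884501/5263537938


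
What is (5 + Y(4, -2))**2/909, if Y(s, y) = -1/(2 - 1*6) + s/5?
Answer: 14641/363600 ≈ 0.040267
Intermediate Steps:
Y(s, y) = 1/4 + s/5 (Y(s, y) = -1/(2 - 6) + s*(1/5) = -1/(-4) + s/5 = -1*(-1/4) + s/5 = 1/4 + s/5)
(5 + Y(4, -2))**2/909 = (5 + (1/4 + (1/5)*4))**2/909 = (5 + (1/4 + 4/5))**2*(1/909) = (5 + 21/20)**2*(1/909) = (121/20)**2*(1/909) = (14641/400)*(1/909) = 14641/363600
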